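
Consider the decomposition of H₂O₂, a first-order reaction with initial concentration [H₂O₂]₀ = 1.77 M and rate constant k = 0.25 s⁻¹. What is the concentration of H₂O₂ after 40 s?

8.036e-05 M

Step 1: For a first-order reaction: [H₂O₂] = [H₂O₂]₀ × e^(-kt)
Step 2: [H₂O₂] = 1.77 × e^(-0.25 × 40)
Step 3: [H₂O₂] = 1.77 × e^(-10)
Step 4: [H₂O₂] = 1.77 × 4.53999e-05 = 8.036e-05 M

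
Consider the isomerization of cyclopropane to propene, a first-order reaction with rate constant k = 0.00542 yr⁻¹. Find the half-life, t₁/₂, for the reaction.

127.9 yr

Step 1: For a first-order reaction, t₁/₂ = ln(2)/k
Step 2: t₁/₂ = ln(2)/0.00542
Step 3: t₁/₂ = 0.6931/0.00542 = 127.9 yr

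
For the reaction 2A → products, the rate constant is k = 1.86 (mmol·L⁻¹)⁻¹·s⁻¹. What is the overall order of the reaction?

second order (2)

Step 1: The units of k for an nth-order reaction are (concentration)^(1-n)·(time)⁻¹.
Step 2: Here k has units (mmol·L⁻¹)⁻¹·s⁻¹, so the concentration exponent is -1.
Step 3: 1 - n = -1 ⇒ n = 2. The reaction is second order.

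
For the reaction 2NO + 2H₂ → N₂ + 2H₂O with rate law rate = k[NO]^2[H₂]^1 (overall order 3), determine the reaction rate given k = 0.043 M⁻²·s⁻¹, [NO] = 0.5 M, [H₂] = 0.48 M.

0.00516 M/s

Step 1: The rate law is rate = k[NO]^2[H₂]^1, overall order = 2+1 = 3
Step 2: Substitute values: rate = 0.043 × (0.5)^2 × (0.48)^1
Step 3: rate = 0.043 × 0.25 × 0.48 = 0.00516 M/s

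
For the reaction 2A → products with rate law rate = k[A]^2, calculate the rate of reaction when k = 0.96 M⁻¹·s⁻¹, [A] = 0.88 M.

0.7434 M/s

Step 1: Identify the rate law: rate = k[A]^2
Step 2: Substitute values: rate = 0.96 × (0.88)^2
Step 3: Calculate: rate = 0.96 × 0.7744 = 0.743424 M/s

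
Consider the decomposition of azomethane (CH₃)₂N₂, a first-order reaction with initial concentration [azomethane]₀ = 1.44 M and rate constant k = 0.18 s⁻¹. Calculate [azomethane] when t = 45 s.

0.0004371 M

Step 1: For a first-order reaction: [azomethane] = [azomethane]₀ × e^(-kt)
Step 2: [azomethane] = 1.44 × e^(-0.18 × 45)
Step 3: [azomethane] = 1.44 × e^(-8.1)
Step 4: [azomethane] = 1.44 × 0.000303539 = 0.0004371 M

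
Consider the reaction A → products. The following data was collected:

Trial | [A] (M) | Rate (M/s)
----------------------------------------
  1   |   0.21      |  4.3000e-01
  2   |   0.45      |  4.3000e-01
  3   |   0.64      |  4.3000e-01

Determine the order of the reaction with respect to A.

zeroth order (0)

Step 1: Compare trials - when concentration changes, rate stays constant.
Step 2: rate₂/rate₁ = 4.3000e-01/4.3000e-01 = 1
Step 3: [A]₂/[A]₁ = 0.45/0.21 = 2.143
Step 4: Since rate ratio ≈ (conc ratio)^0, the reaction is zeroth order.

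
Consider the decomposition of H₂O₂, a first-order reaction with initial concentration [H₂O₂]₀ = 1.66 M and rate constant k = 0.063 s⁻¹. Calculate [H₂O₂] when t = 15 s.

0.6452 M

Step 1: For a first-order reaction: [H₂O₂] = [H₂O₂]₀ × e^(-kt)
Step 2: [H₂O₂] = 1.66 × e^(-0.063 × 15)
Step 3: [H₂O₂] = 1.66 × e^(-0.945)
Step 4: [H₂O₂] = 1.66 × 0.38868 = 0.6452 M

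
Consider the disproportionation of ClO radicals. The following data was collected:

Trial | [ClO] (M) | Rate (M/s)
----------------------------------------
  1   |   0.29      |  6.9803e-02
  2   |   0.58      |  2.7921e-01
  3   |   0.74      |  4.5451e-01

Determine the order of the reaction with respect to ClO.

second order (2)

Step 1: Compare trials to find order n where rate₂/rate₁ = ([ClO]₂/[ClO]₁)^n
Step 2: rate₂/rate₁ = 2.7921e-01/6.9803e-02 = 4
Step 3: [ClO]₂/[ClO]₁ = 0.58/0.29 = 2
Step 4: n = ln(4)/ln(2) = 2.00 ≈ 2
Step 5: The reaction is second order in ClO.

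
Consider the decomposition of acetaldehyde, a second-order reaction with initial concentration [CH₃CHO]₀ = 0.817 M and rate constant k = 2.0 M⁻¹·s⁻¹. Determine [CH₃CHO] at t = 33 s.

0.01488 M

Step 1: For a second-order reaction: 1/[CH₃CHO] = 1/[CH₃CHO]₀ + kt
Step 2: 1/[CH₃CHO] = 1/0.817 + 2.0 × 33
Step 3: 1/[CH₃CHO] = 1.224 + 66 = 67.22
Step 4: [CH₃CHO] = 1/67.22 = 0.01488 M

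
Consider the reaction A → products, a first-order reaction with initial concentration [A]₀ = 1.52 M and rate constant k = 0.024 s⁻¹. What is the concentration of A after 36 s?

0.6406 M

Step 1: For a first-order reaction: [A] = [A]₀ × e^(-kt)
Step 2: [A] = 1.52 × e^(-0.024 × 36)
Step 3: [A] = 1.52 × e^(-0.864)
Step 4: [A] = 1.52 × 0.421473 = 0.6406 M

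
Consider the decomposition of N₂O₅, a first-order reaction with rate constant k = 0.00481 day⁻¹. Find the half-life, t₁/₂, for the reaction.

144.1 day

Step 1: For a first-order reaction, t₁/₂ = ln(2)/k
Step 2: t₁/₂ = ln(2)/0.00481
Step 3: t₁/₂ = 0.6931/0.00481 = 144.1 day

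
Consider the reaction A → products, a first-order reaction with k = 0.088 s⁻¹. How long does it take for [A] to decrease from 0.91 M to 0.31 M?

12.24 s

Step 1: For first-order: t = ln([A]₀/[A])/k
Step 2: t = ln(0.91/0.31)/0.088
Step 3: t = ln(2.935)/0.088
Step 4: t = 1.077/0.088 = 12.24 s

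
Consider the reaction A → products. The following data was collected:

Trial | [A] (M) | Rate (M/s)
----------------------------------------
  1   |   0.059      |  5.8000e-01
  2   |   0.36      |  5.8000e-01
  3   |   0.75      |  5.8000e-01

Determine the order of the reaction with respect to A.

zeroth order (0)

Step 1: Compare trials - when concentration changes, rate stays constant.
Step 2: rate₂/rate₁ = 5.8000e-01/5.8000e-01 = 1
Step 3: [A]₂/[A]₁ = 0.36/0.059 = 6.102
Step 4: Since rate ratio ≈ (conc ratio)^0, the reaction is zeroth order.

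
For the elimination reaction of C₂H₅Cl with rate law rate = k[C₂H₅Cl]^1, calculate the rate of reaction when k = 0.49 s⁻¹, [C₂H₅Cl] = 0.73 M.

0.3577 M/s

Step 1: Identify the rate law: rate = k[C₂H₅Cl]^1
Step 2: Substitute values: rate = 0.49 × (0.73)^1
Step 3: Calculate: rate = 0.49 × 0.73 = 0.3577 M/s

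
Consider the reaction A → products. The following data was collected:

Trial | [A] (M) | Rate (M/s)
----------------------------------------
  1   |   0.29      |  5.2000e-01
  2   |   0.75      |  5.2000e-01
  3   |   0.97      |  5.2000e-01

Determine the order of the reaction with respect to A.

zeroth order (0)

Step 1: Compare trials - when concentration changes, rate stays constant.
Step 2: rate₂/rate₁ = 5.2000e-01/5.2000e-01 = 1
Step 3: [A]₂/[A]₁ = 0.75/0.29 = 2.586
Step 4: Since rate ratio ≈ (conc ratio)^0, the reaction is zeroth order.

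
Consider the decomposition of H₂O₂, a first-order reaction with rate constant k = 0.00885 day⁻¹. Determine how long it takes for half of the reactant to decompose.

78.32 day

Step 1: For a first-order reaction, t₁/₂ = ln(2)/k
Step 2: t₁/₂ = ln(2)/0.00885
Step 3: t₁/₂ = 0.6931/0.00885 = 78.32 day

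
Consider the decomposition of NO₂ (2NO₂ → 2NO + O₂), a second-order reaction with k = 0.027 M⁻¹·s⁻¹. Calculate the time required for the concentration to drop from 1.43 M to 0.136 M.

246.4 s

Step 1: For second-order: t = (1/[NO₂] - 1/[NO₂]₀)/k
Step 2: t = (1/0.136 - 1/1.43)/0.027
Step 3: t = (7.353 - 0.6993)/0.027
Step 4: t = 6.654/0.027 = 246.4 s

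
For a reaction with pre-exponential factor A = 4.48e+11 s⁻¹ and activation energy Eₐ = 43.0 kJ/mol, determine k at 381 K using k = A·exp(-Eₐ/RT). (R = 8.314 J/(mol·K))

5.70e+05 s⁻¹

Step 1: Use the Arrhenius equation: k = A × exp(-Eₐ/RT)
Step 2: Convert Eₐ to J/mol: 43.0 kJ/mol = 43000 J/mol
Step 3: Calculate the exponent: -Eₐ/(RT) = -43000/(8.314 × 381) = -13.57480
Step 4: k = 4.48e+11 × exp(-13.57480)
Step 5: k = 4.48e+11 × 1.27215e-06 = 5.6992e+05 s⁻¹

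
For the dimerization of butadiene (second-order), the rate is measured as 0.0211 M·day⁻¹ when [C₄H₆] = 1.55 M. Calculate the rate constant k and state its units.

0.008783 M⁻¹·day⁻¹

Step 1: rate = k[C₄H₆]^2, so k = rate / [C₄H₆]^2.
Step 2: k = 0.0211 / (1.55)^2 = 0.0211 / 2.403.
Step 3: k = 0.008783 M⁻¹·day⁻¹.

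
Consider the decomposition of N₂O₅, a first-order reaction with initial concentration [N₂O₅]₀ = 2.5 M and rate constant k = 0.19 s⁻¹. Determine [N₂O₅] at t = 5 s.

0.9669 M

Step 1: For a first-order reaction: [N₂O₅] = [N₂O₅]₀ × e^(-kt)
Step 2: [N₂O₅] = 2.5 × e^(-0.19 × 5)
Step 3: [N₂O₅] = 2.5 × e^(-0.95)
Step 4: [N₂O₅] = 2.5 × 0.386741 = 0.9669 M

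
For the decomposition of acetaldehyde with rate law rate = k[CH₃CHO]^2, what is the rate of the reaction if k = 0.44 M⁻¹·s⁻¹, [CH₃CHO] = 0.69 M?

0.2095 M/s

Step 1: Identify the rate law: rate = k[CH₃CHO]^2
Step 2: Substitute values: rate = 0.44 × (0.69)^2
Step 3: Calculate: rate = 0.44 × 0.4761 = 0.209484 M/s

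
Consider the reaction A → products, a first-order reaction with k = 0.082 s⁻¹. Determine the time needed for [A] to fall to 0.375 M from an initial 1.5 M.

16.91 s

Step 1: For first-order: t = ln([A]₀/[A])/k
Step 2: t = ln(1.5/0.375)/0.082
Step 3: t = ln(4)/0.082
Step 4: t = 1.386/0.082 = 16.91 s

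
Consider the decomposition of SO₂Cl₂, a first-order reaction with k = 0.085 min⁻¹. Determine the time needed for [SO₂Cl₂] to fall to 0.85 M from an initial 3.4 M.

16.31 min

Step 1: For first-order: t = ln([SO₂Cl₂]₀/[SO₂Cl₂])/k
Step 2: t = ln(3.4/0.85)/0.085
Step 3: t = ln(4)/0.085
Step 4: t = 1.386/0.085 = 16.31 min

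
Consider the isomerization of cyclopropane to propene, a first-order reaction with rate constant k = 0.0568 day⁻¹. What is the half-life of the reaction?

12.2 day

Step 1: For a first-order reaction, t₁/₂ = ln(2)/k
Step 2: t₁/₂ = ln(2)/0.0568
Step 3: t₁/₂ = 0.6931/0.0568 = 12.2 day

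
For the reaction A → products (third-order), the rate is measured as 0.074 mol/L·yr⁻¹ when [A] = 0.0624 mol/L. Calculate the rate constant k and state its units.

304.6 (mol/L)⁻²·yr⁻¹

Step 1: rate = k[A]^3, so k = rate / [A]^3.
Step 2: k = 0.074 / (0.0624)^3 = 0.074 / 0.000243.
Step 3: k = 304.6 (mol/L)⁻²·yr⁻¹.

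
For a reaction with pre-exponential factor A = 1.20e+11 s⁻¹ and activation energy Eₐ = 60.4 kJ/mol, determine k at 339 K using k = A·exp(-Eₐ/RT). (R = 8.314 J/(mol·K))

5.92e+01 s⁻¹

Step 1: Use the Arrhenius equation: k = A × exp(-Eₐ/RT)
Step 2: Convert Eₐ to J/mol: 60.4 kJ/mol = 60400 J/mol
Step 3: Calculate the exponent: -Eₐ/(RT) = -60400/(8.314 × 339) = -21.43025
Step 4: k = 1.20e+11 × exp(-21.43025)
Step 5: k = 1.20e+11 × 4.93129e-10 = 5.9175e+01 s⁻¹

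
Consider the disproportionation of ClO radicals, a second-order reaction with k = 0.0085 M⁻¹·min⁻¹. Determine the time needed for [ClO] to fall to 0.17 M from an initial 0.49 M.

451.9 min

Step 1: For second-order: t = (1/[ClO] - 1/[ClO]₀)/k
Step 2: t = (1/0.17 - 1/0.49)/0.0085
Step 3: t = (5.882 - 2.041)/0.0085
Step 4: t = 3.842/0.0085 = 451.9 min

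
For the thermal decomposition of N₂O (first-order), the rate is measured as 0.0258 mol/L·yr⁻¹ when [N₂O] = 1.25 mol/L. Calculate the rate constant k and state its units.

0.02064 yr⁻¹

Step 1: rate = k[N₂O]^1, so k = rate / [N₂O]^1.
Step 2: k = 0.0258 / (1.25)^1 = 0.0258 / 1.25.
Step 3: k = 0.02064 yr⁻¹.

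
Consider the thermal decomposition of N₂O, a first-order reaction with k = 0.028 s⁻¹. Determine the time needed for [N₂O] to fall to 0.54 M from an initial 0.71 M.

9.775 s

Step 1: For first-order: t = ln([N₂O]₀/[N₂O])/k
Step 2: t = ln(0.71/0.54)/0.028
Step 3: t = ln(1.315)/0.028
Step 4: t = 0.2737/0.028 = 9.775 s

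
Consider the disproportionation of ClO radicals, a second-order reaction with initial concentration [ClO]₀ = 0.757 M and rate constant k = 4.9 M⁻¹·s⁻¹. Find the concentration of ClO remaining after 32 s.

0.006324 M

Step 1: For a second-order reaction: 1/[ClO] = 1/[ClO]₀ + kt
Step 2: 1/[ClO] = 1/0.757 + 4.9 × 32
Step 3: 1/[ClO] = 1.321 + 156.8 = 158.1
Step 4: [ClO] = 1/158.1 = 0.006324 M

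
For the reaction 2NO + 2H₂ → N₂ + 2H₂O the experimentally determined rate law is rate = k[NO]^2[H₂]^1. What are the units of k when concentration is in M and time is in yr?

M⁻²·yr⁻¹

Step 1: Overall order = 2 + 1 = 3.
Step 2: rate has units M·yr⁻¹; [NO]^2[H₂]^1 has units M^3.
Step 3: k = rate/([NO]^2[H₂]^1), so units of k = M^(1-3)·yr⁻¹ = M⁻²·yr⁻¹.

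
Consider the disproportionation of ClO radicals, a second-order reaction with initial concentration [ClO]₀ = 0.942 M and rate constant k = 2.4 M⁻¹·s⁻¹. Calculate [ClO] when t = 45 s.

0.009169 M

Step 1: For a second-order reaction: 1/[ClO] = 1/[ClO]₀ + kt
Step 2: 1/[ClO] = 1/0.942 + 2.4 × 45
Step 3: 1/[ClO] = 1.062 + 108 = 109.1
Step 4: [ClO] = 1/109.1 = 0.009169 M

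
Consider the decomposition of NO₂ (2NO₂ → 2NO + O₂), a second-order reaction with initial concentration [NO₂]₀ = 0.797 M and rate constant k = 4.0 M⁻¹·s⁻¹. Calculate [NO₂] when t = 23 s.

0.01072 M

Step 1: For a second-order reaction: 1/[NO₂] = 1/[NO₂]₀ + kt
Step 2: 1/[NO₂] = 1/0.797 + 4.0 × 23
Step 3: 1/[NO₂] = 1.255 + 92 = 93.25
Step 4: [NO₂] = 1/93.25 = 0.01072 M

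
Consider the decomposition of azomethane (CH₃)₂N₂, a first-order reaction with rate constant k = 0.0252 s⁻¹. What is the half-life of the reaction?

27.51 s

Step 1: For a first-order reaction, t₁/₂ = ln(2)/k
Step 2: t₁/₂ = ln(2)/0.0252
Step 3: t₁/₂ = 0.6931/0.0252 = 27.51 s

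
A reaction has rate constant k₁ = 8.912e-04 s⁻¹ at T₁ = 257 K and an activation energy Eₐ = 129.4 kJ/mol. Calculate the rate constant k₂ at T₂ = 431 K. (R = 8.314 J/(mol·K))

3.699e+07 s⁻¹

Step 1: Use the two-temperature Arrhenius form: ln(k₂/k₁) = -Eₐ/R × (1/T₂ - 1/T₁)
Step 2: Convert Eₐ to J/mol: 129.4 kJ/mol = 129400 J/mol
Step 3: 1/T₂ - 1/T₁ = 1/431 - 1/257 = -1.570865e-03 K⁻¹
Step 4: ln(k₂/k₁) = -129400/8.314 × -1.570865e-03 = 24.44911
Step 5: k₂ = k₁ × exp(24.44911) = 8.912e-04 × 4.15063e+10 = 3.699e+07 s⁻¹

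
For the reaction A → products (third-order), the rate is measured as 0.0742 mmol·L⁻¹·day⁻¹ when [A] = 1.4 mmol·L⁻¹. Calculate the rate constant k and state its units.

0.02704 (mmol·L⁻¹)⁻²·day⁻¹

Step 1: rate = k[A]^3, so k = rate / [A]^3.
Step 2: k = 0.0742 / (1.4)^3 = 0.0742 / 2.744.
Step 3: k = 0.02704 (mmol·L⁻¹)⁻²·day⁻¹.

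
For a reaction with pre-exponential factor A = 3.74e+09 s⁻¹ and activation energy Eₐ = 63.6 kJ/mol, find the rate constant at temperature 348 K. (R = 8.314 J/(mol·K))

1.06e+00 s⁻¹

Step 1: Use the Arrhenius equation: k = A × exp(-Eₐ/RT)
Step 2: Convert Eₐ to J/mol: 63.6 kJ/mol = 63600 J/mol
Step 3: Calculate the exponent: -Eₐ/(RT) = -63600/(8.314 × 348) = -21.98203
Step 4: k = 3.74e+09 × exp(-21.98203)
Step 5: k = 3.74e+09 × 2.84005e-10 = 1.0622e+00 s⁻¹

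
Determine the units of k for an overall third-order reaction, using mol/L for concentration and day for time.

(mol/L)⁻²·day⁻¹

Step 1: For overall order n, rate = k × (concentration)^n.
Step 2: Rate has units mol/L·day⁻¹; concentration term has units (mol/L)^3.
Step 3: k = rate / (concentration)^n, so units of k = (mol/L)^(1-3)·day⁻¹ = (mol/L)⁻²·day⁻¹.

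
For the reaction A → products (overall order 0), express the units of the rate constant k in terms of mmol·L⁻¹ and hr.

mmol·L⁻¹·hr⁻¹

Step 1: For overall order n, rate = k × (concentration)^n.
Step 2: Rate has units mmol·L⁻¹·hr⁻¹; concentration term has units (mmol·L⁻¹)^0.
Step 3: k = rate / (concentration)^n, so units of k = (mmol·L⁻¹)^(1-0)·hr⁻¹ = mmol·L⁻¹·hr⁻¹.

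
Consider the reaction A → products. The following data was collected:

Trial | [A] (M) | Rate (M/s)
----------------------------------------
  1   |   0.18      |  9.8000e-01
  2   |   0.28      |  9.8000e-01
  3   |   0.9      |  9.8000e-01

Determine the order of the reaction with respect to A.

zeroth order (0)

Step 1: Compare trials - when concentration changes, rate stays constant.
Step 2: rate₂/rate₁ = 9.8000e-01/9.8000e-01 = 1
Step 3: [A]₂/[A]₁ = 0.28/0.18 = 1.556
Step 4: Since rate ratio ≈ (conc ratio)^0, the reaction is zeroth order.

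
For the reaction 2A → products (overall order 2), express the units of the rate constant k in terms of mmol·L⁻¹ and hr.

(mmol·L⁻¹)⁻¹·hr⁻¹

Step 1: For overall order n, rate = k × (concentration)^n.
Step 2: Rate has units mmol·L⁻¹·hr⁻¹; concentration term has units (mmol·L⁻¹)^2.
Step 3: k = rate / (concentration)^n, so units of k = (mmol·L⁻¹)^(1-2)·hr⁻¹ = (mmol·L⁻¹)⁻¹·hr⁻¹.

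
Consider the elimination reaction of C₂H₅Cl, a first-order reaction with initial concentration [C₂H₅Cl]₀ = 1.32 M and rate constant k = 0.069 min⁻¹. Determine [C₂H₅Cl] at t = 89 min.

0.002842 M

Step 1: For a first-order reaction: [C₂H₅Cl] = [C₂H₅Cl]₀ × e^(-kt)
Step 2: [C₂H₅Cl] = 1.32 × e^(-0.069 × 89)
Step 3: [C₂H₅Cl] = 1.32 × e^(-6.141)
Step 4: [C₂H₅Cl] = 1.32 × 0.00215277 = 0.002842 M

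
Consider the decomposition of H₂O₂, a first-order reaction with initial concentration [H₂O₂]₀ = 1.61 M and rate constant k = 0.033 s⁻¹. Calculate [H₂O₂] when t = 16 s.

0.9496 M

Step 1: For a first-order reaction: [H₂O₂] = [H₂O₂]₀ × e^(-kt)
Step 2: [H₂O₂] = 1.61 × e^(-0.033 × 16)
Step 3: [H₂O₂] = 1.61 × e^(-0.528)
Step 4: [H₂O₂] = 1.61 × 0.589783 = 0.9496 M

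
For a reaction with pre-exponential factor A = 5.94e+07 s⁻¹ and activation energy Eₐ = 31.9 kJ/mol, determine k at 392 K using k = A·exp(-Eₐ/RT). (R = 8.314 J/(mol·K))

3.33e+03 s⁻¹

Step 1: Use the Arrhenius equation: k = A × exp(-Eₐ/RT)
Step 2: Convert Eₐ to J/mol: 31.9 kJ/mol = 31900 J/mol
Step 3: Calculate the exponent: -Eₐ/(RT) = -31900/(8.314 × 392) = -9.78801
Step 4: k = 5.94e+07 × exp(-9.78801)
Step 5: k = 5.94e+07 × 5.61205e-05 = 3.3336e+03 s⁻¹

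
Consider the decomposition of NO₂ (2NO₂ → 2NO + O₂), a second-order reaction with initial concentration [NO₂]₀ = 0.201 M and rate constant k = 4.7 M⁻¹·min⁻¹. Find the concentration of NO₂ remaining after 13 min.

0.01513 M

Step 1: For a second-order reaction: 1/[NO₂] = 1/[NO₂]₀ + kt
Step 2: 1/[NO₂] = 1/0.201 + 4.7 × 13
Step 3: 1/[NO₂] = 4.975 + 61.1 = 66.08
Step 4: [NO₂] = 1/66.08 = 0.01513 M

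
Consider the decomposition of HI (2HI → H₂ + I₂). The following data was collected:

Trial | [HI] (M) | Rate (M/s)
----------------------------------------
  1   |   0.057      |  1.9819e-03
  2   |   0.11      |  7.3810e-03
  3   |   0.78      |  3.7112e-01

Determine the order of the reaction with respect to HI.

second order (2)

Step 1: Compare trials to find order n where rate₂/rate₁ = ([HI]₂/[HI]₁)^n
Step 2: rate₂/rate₁ = 7.3810e-03/1.9819e-03 = 3.724
Step 3: [HI]₂/[HI]₁ = 0.11/0.057 = 1.93
Step 4: n = ln(3.724)/ln(1.93) = 2.00 ≈ 2
Step 5: The reaction is second order in HI.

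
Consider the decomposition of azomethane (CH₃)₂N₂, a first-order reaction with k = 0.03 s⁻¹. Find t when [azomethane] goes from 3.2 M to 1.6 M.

23.1 s

Step 1: For first-order: t = ln([azomethane]₀/[azomethane])/k
Step 2: t = ln(3.2/1.6)/0.03
Step 3: t = ln(2)/0.03
Step 4: t = 0.6931/0.03 = 23.1 s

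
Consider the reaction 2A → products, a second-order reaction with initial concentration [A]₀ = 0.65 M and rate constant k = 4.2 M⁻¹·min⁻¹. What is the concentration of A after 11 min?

0.02095 M

Step 1: For a second-order reaction: 1/[A] = 1/[A]₀ + kt
Step 2: 1/[A] = 1/0.65 + 4.2 × 11
Step 3: 1/[A] = 1.538 + 46.2 = 47.74
Step 4: [A] = 1/47.74 = 0.02095 M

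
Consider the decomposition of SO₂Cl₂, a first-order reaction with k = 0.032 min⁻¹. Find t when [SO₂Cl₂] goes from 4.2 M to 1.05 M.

43.32 min

Step 1: For first-order: t = ln([SO₂Cl₂]₀/[SO₂Cl₂])/k
Step 2: t = ln(4.2/1.05)/0.032
Step 3: t = ln(4)/0.032
Step 4: t = 1.386/0.032 = 43.32 min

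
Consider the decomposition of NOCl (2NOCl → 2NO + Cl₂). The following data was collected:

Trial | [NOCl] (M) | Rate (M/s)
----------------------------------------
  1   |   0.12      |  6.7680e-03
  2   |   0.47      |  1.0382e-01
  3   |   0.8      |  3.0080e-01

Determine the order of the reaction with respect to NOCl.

second order (2)

Step 1: Compare trials to find order n where rate₂/rate₁ = ([NOCl]₂/[NOCl]₁)^n
Step 2: rate₂/rate₁ = 1.0382e-01/6.7680e-03 = 15.34
Step 3: [NOCl]₂/[NOCl]₁ = 0.47/0.12 = 3.917
Step 4: n = ln(15.34)/ln(3.917) = 2.00 ≈ 2
Step 5: The reaction is second order in NOCl.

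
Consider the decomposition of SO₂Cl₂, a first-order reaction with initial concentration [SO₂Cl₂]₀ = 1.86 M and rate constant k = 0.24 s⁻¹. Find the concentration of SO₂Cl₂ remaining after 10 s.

0.1687 M

Step 1: For a first-order reaction: [SO₂Cl₂] = [SO₂Cl₂]₀ × e^(-kt)
Step 2: [SO₂Cl₂] = 1.86 × e^(-0.24 × 10)
Step 3: [SO₂Cl₂] = 1.86 × e^(-2.4)
Step 4: [SO₂Cl₂] = 1.86 × 0.090718 = 0.1687 M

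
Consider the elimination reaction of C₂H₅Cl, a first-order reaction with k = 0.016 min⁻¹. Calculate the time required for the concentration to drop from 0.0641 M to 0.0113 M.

108.5 min

Step 1: For first-order: t = ln([C₂H₅Cl]₀/[C₂H₅Cl])/k
Step 2: t = ln(0.0641/0.0113)/0.016
Step 3: t = ln(5.673)/0.016
Step 4: t = 1.736/0.016 = 108.5 min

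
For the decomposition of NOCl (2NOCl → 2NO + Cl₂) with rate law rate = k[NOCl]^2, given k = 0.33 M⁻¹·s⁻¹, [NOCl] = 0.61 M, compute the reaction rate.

0.1228 M/s

Step 1: Identify the rate law: rate = k[NOCl]^2
Step 2: Substitute values: rate = 0.33 × (0.61)^2
Step 3: Calculate: rate = 0.33 × 0.3721 = 0.122793 M/s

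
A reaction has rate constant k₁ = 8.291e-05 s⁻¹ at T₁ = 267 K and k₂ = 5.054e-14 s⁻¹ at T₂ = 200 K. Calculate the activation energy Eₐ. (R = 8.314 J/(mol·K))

140.6 kJ/mol

Step 1: Use the two-temperature Arrhenius form: ln(k₂/k₁) = -Eₐ/R × (1/T₂ - 1/T₁)
Step 2: ln(k₂/k₁) = ln(5.054e-14/8.291e-05) = ln(6.09577e-10) = -21.2183
Step 3: 1/T₂ - 1/T₁ = 1/200 - 1/267 = 1.254682e-03 K⁻¹
Step 4: Eₐ = -R × ln(k₂/k₁) / (1/T₂ - 1/T₁) = -8.314 × -21.2183 / 1.254682e-03
Step 5: Eₐ = 1.4060e+05 J/mol = 140.6 kJ/mol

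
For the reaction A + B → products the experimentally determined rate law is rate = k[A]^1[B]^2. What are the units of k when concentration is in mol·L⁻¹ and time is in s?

(mol·L⁻¹)⁻²·s⁻¹

Step 1: Overall order = 1 + 2 = 3.
Step 2: rate has units mol·L⁻¹·s⁻¹; [A]^1[B]^2 has units (mol·L⁻¹)^3.
Step 3: k = rate/([A]^1[B]^2), so units of k = (mol·L⁻¹)^(1-3)·s⁻¹ = (mol·L⁻¹)⁻²·s⁻¹.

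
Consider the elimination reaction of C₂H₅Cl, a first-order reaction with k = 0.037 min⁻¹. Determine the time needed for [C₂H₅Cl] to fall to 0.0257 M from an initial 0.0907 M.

34.08 min

Step 1: For first-order: t = ln([C₂H₅Cl]₀/[C₂H₅Cl])/k
Step 2: t = ln(0.0907/0.0257)/0.037
Step 3: t = ln(3.529)/0.037
Step 4: t = 1.261/0.037 = 34.08 min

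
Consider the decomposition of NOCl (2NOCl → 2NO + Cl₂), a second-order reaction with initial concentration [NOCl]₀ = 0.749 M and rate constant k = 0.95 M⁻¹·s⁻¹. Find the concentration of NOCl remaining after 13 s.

0.07307 M

Step 1: For a second-order reaction: 1/[NOCl] = 1/[NOCl]₀ + kt
Step 2: 1/[NOCl] = 1/0.749 + 0.95 × 13
Step 3: 1/[NOCl] = 1.335 + 12.35 = 13.69
Step 4: [NOCl] = 1/13.69 = 0.07307 M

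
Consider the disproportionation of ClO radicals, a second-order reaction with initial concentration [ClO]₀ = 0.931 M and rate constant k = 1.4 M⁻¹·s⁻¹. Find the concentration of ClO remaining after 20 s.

0.03439 M

Step 1: For a second-order reaction: 1/[ClO] = 1/[ClO]₀ + kt
Step 2: 1/[ClO] = 1/0.931 + 1.4 × 20
Step 3: 1/[ClO] = 1.074 + 28 = 29.07
Step 4: [ClO] = 1/29.07 = 0.03439 M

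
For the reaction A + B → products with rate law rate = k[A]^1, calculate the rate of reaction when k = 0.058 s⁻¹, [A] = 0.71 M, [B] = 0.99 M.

0.04118 M/s

Step 1: The rate law is rate = k[A]^1
Step 2: Note that the rate does not depend on [B] (zero order in B).
Step 3: rate = 0.058 × (0.71)^1 = 0.04118 M/s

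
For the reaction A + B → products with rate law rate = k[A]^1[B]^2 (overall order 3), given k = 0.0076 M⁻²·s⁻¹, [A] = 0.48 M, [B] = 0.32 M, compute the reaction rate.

0.0003736 M/s

Step 1: The rate law is rate = k[A]^1[B]^2, overall order = 1+2 = 3
Step 2: Substitute values: rate = 0.0076 × (0.48)^1 × (0.32)^2
Step 3: rate = 0.0076 × 0.48 × 0.1024 = 0.000373555 M/s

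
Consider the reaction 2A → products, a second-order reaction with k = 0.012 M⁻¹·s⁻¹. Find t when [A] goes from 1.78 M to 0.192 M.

387.2 s

Step 1: For second-order: t = (1/[A] - 1/[A]₀)/k
Step 2: t = (1/0.192 - 1/1.78)/0.012
Step 3: t = (5.208 - 0.5618)/0.012
Step 4: t = 4.647/0.012 = 387.2 s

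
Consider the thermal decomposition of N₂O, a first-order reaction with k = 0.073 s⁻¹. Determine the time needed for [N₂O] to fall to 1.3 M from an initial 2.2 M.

7.207 s

Step 1: For first-order: t = ln([N₂O]₀/[N₂O])/k
Step 2: t = ln(2.2/1.3)/0.073
Step 3: t = ln(1.692)/0.073
Step 4: t = 0.5261/0.073 = 7.207 s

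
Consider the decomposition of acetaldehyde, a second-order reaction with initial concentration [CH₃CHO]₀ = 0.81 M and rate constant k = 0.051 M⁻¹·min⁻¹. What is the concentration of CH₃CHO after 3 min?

0.7207 M

Step 1: For a second-order reaction: 1/[CH₃CHO] = 1/[CH₃CHO]₀ + kt
Step 2: 1/[CH₃CHO] = 1/0.81 + 0.051 × 3
Step 3: 1/[CH₃CHO] = 1.235 + 0.153 = 1.388
Step 4: [CH₃CHO] = 1/1.388 = 0.7207 M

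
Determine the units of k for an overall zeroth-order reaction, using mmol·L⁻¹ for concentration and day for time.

mmol·L⁻¹·day⁻¹

Step 1: For overall order n, rate = k × (concentration)^n.
Step 2: Rate has units mmol·L⁻¹·day⁻¹; concentration term has units (mmol·L⁻¹)^0.
Step 3: k = rate / (concentration)^n, so units of k = (mmol·L⁻¹)^(1-0)·day⁻¹ = mmol·L⁻¹·day⁻¹.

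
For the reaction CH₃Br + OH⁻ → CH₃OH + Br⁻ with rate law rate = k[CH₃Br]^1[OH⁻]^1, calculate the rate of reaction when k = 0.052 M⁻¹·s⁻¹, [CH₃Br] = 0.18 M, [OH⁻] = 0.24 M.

0.002246 M/s

Step 1: The rate law is rate = k[CH₃Br]^1[OH⁻]^1
Step 2: Substitute: rate = 0.052 × (0.18)^1 × (0.24)^1
Step 3: rate = 0.052 × 0.18 × 0.24 = 0.0022464 M/s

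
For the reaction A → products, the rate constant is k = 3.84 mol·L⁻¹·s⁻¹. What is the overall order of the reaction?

zeroth order (0)

Step 1: The units of k for an nth-order reaction are (concentration)^(1-n)·(time)⁻¹.
Step 2: Here k has units mol·L⁻¹·s⁻¹, so the concentration exponent is 1.
Step 3: 1 - n = 1 ⇒ n = 0. The reaction is zeroth order.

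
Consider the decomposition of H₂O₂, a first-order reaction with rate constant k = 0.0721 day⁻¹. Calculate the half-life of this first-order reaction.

9.614 day

Step 1: For a first-order reaction, t₁/₂ = ln(2)/k
Step 2: t₁/₂ = ln(2)/0.0721
Step 3: t₁/₂ = 0.6931/0.0721 = 9.614 day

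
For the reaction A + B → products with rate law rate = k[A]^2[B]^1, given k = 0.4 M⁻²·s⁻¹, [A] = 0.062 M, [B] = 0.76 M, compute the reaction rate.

0.001169 M/s

Step 1: The rate law is rate = k[A]^2[B]^1
Step 2: Substitute: rate = 0.4 × (0.062)^2 × (0.76)^1
Step 3: rate = 0.4 × 0.003844 × 0.76 = 0.00116858 M/s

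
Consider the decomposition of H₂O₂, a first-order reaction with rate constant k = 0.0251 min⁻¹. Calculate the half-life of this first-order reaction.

27.62 min

Step 1: For a first-order reaction, t₁/₂ = ln(2)/k
Step 2: t₁/₂ = ln(2)/0.0251
Step 3: t₁/₂ = 0.6931/0.0251 = 27.62 min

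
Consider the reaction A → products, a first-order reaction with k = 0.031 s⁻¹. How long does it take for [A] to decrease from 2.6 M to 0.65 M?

44.72 s

Step 1: For first-order: t = ln([A]₀/[A])/k
Step 2: t = ln(2.6/0.65)/0.031
Step 3: t = ln(4)/0.031
Step 4: t = 1.386/0.031 = 44.72 s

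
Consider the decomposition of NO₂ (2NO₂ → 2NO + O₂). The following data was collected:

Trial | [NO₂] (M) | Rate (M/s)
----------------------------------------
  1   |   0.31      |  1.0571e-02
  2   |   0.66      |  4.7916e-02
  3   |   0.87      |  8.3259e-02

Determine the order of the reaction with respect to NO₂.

second order (2)

Step 1: Compare trials to find order n where rate₂/rate₁ = ([NO₂]₂/[NO₂]₁)^n
Step 2: rate₂/rate₁ = 4.7916e-02/1.0571e-02 = 4.533
Step 3: [NO₂]₂/[NO₂]₁ = 0.66/0.31 = 2.129
Step 4: n = ln(4.533)/ln(2.129) = 2.00 ≈ 2
Step 5: The reaction is second order in NO₂.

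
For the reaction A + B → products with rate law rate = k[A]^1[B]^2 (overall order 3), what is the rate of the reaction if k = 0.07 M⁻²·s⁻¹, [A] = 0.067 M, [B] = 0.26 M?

0.000317 M/s

Step 1: The rate law is rate = k[A]^1[B]^2, overall order = 1+2 = 3
Step 2: Substitute values: rate = 0.07 × (0.067)^1 × (0.26)^2
Step 3: rate = 0.07 × 0.067 × 0.0676 = 0.000317044 M/s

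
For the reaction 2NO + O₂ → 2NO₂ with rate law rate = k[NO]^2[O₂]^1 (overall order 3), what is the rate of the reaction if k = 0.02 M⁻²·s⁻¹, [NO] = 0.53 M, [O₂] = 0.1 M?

0.0005618 M/s

Step 1: The rate law is rate = k[NO]^2[O₂]^1, overall order = 2+1 = 3
Step 2: Substitute values: rate = 0.02 × (0.53)^2 × (0.1)^1
Step 3: rate = 0.02 × 0.2809 × 0.1 = 0.0005618 M/s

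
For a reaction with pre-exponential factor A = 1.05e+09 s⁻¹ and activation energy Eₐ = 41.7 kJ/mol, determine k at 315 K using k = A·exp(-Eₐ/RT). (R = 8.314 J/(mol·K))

1.28e+02 s⁻¹

Step 1: Use the Arrhenius equation: k = A × exp(-Eₐ/RT)
Step 2: Convert Eₐ to J/mol: 41.7 kJ/mol = 41700 J/mol
Step 3: Calculate the exponent: -Eₐ/(RT) = -41700/(8.314 × 315) = -15.92265
Step 4: k = 1.05e+09 × exp(-15.92265)
Step 5: k = 1.05e+09 × 1.21585e-07 = 1.2766e+02 s⁻¹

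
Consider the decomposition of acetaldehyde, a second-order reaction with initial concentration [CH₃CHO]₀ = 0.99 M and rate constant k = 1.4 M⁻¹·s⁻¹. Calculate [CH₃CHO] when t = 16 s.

0.04272 M

Step 1: For a second-order reaction: 1/[CH₃CHO] = 1/[CH₃CHO]₀ + kt
Step 2: 1/[CH₃CHO] = 1/0.99 + 1.4 × 16
Step 3: 1/[CH₃CHO] = 1.01 + 22.4 = 23.41
Step 4: [CH₃CHO] = 1/23.41 = 0.04272 M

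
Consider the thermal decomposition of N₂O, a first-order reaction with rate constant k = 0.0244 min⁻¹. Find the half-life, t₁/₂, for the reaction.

28.41 min

Step 1: For a first-order reaction, t₁/₂ = ln(2)/k
Step 2: t₁/₂ = ln(2)/0.0244
Step 3: t₁/₂ = 0.6931/0.0244 = 28.41 min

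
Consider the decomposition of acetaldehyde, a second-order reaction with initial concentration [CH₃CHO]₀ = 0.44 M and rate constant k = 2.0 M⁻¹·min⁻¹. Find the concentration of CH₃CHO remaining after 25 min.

0.01913 M

Step 1: For a second-order reaction: 1/[CH₃CHO] = 1/[CH₃CHO]₀ + kt
Step 2: 1/[CH₃CHO] = 1/0.44 + 2.0 × 25
Step 3: 1/[CH₃CHO] = 2.273 + 50 = 52.27
Step 4: [CH₃CHO] = 1/52.27 = 0.01913 M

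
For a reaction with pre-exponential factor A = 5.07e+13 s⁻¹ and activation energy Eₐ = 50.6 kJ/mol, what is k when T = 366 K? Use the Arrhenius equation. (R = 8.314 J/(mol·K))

3.04e+06 s⁻¹

Step 1: Use the Arrhenius equation: k = A × exp(-Eₐ/RT)
Step 2: Convert Eₐ to J/mol: 50.6 kJ/mol = 50600 J/mol
Step 3: Calculate the exponent: -Eₐ/(RT) = -50600/(8.314 × 366) = -16.62874
Step 4: k = 5.07e+13 × exp(-16.62874)
Step 5: k = 5.07e+13 × 6.00109e-08 = 3.0426e+06 s⁻¹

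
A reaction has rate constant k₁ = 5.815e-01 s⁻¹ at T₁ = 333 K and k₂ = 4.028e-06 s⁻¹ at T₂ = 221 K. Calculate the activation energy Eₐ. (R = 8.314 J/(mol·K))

64.9 kJ/mol

Step 1: Use the two-temperature Arrhenius form: ln(k₂/k₁) = -Eₐ/R × (1/T₂ - 1/T₁)
Step 2: ln(k₂/k₁) = ln(4.028e-06/5.815e-01) = ln(6.92691e-06) = -11.8801
Step 3: 1/T₂ - 1/T₁ = 1/221 - 1/333 = 1.521884e-03 K⁻¹
Step 4: Eₐ = -R × ln(k₂/k₁) / (1/T₂ - 1/T₁) = -8.314 × -11.8801 / 1.521884e-03
Step 5: Eₐ = 6.4901e+04 J/mol = 64.9 kJ/mol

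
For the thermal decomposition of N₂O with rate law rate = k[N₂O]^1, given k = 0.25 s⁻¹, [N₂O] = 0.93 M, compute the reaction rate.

0.2325 M/s

Step 1: Identify the rate law: rate = k[N₂O]^1
Step 2: Substitute values: rate = 0.25 × (0.93)^1
Step 3: Calculate: rate = 0.25 × 0.93 = 0.2325 M/s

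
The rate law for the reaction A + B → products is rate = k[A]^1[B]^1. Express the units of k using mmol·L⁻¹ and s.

(mmol·L⁻¹)⁻¹·s⁻¹

Step 1: Overall order = 1 + 1 = 2.
Step 2: rate has units mmol·L⁻¹·s⁻¹; [A]^1[B]^1 has units (mmol·L⁻¹)^2.
Step 3: k = rate/([A]^1[B]^1), so units of k = (mmol·L⁻¹)^(1-2)·s⁻¹ = (mmol·L⁻¹)⁻¹·s⁻¹.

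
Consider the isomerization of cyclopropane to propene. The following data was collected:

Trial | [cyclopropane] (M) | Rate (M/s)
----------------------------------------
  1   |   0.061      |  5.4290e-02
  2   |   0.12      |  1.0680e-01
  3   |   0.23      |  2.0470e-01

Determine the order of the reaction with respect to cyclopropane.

first order (1)

Step 1: Compare trials to find order n where rate₂/rate₁ = ([cyclopropane]₂/[cyclopropane]₁)^n
Step 2: rate₂/rate₁ = 1.0680e-01/5.4290e-02 = 1.967
Step 3: [cyclopropane]₂/[cyclopropane]₁ = 0.12/0.061 = 1.967
Step 4: n = ln(1.967)/ln(1.967) = 1.00 ≈ 1
Step 5: The reaction is first order in cyclopropane.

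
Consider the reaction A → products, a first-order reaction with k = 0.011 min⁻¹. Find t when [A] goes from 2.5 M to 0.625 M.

126 min

Step 1: For first-order: t = ln([A]₀/[A])/k
Step 2: t = ln(2.5/0.625)/0.011
Step 3: t = ln(4)/0.011
Step 4: t = 1.386/0.011 = 126 min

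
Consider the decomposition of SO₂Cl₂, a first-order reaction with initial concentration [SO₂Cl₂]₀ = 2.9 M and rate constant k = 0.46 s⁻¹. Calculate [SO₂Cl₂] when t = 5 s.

0.2908 M

Step 1: For a first-order reaction: [SO₂Cl₂] = [SO₂Cl₂]₀ × e^(-kt)
Step 2: [SO₂Cl₂] = 2.9 × e^(-0.46 × 5)
Step 3: [SO₂Cl₂] = 2.9 × e^(-2.3)
Step 4: [SO₂Cl₂] = 2.9 × 0.100259 = 0.2908 M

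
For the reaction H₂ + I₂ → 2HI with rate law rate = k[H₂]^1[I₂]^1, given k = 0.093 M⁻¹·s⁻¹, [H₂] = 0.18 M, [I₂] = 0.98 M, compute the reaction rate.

0.01641 M/s

Step 1: The rate law is rate = k[H₂]^1[I₂]^1
Step 2: Substitute: rate = 0.093 × (0.18)^1 × (0.98)^1
Step 3: rate = 0.093 × 0.18 × 0.98 = 0.0164052 M/s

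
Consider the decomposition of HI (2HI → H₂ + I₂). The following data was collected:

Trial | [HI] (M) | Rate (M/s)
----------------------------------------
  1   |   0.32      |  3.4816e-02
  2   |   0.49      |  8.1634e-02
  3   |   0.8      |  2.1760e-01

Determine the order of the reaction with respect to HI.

second order (2)

Step 1: Compare trials to find order n where rate₂/rate₁ = ([HI]₂/[HI]₁)^n
Step 2: rate₂/rate₁ = 8.1634e-02/3.4816e-02 = 2.345
Step 3: [HI]₂/[HI]₁ = 0.49/0.32 = 1.531
Step 4: n = ln(2.345)/ln(1.531) = 2.00 ≈ 2
Step 5: The reaction is second order in HI.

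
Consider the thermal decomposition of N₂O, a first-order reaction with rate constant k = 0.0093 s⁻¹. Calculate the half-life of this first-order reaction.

74.53 s

Step 1: For a first-order reaction, t₁/₂ = ln(2)/k
Step 2: t₁/₂ = ln(2)/0.0093
Step 3: t₁/₂ = 0.6931/0.0093 = 74.53 s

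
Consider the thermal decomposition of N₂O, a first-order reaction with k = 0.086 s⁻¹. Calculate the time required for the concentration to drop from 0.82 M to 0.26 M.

13.36 s

Step 1: For first-order: t = ln([N₂O]₀/[N₂O])/k
Step 2: t = ln(0.82/0.26)/0.086
Step 3: t = ln(3.154)/0.086
Step 4: t = 1.149/0.086 = 13.36 s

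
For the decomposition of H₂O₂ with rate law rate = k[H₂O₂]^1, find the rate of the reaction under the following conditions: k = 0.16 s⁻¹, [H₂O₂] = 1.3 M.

0.208 M/s

Step 1: Identify the rate law: rate = k[H₂O₂]^1
Step 2: Substitute values: rate = 0.16 × (1.3)^1
Step 3: Calculate: rate = 0.16 × 1.3 = 0.208 M/s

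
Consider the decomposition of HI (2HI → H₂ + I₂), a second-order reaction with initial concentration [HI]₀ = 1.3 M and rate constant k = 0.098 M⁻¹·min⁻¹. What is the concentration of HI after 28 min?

0.2846 M

Step 1: For a second-order reaction: 1/[HI] = 1/[HI]₀ + kt
Step 2: 1/[HI] = 1/1.3 + 0.098 × 28
Step 3: 1/[HI] = 0.7692 + 2.744 = 3.513
Step 4: [HI] = 1/3.513 = 0.2846 M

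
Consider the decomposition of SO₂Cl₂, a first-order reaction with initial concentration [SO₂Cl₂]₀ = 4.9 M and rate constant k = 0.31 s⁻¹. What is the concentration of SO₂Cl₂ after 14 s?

0.06388 M

Step 1: For a first-order reaction: [SO₂Cl₂] = [SO₂Cl₂]₀ × e^(-kt)
Step 2: [SO₂Cl₂] = 4.9 × e^(-0.31 × 14)
Step 3: [SO₂Cl₂] = 4.9 × e^(-4.34)
Step 4: [SO₂Cl₂] = 4.9 × 0.0130365 = 0.06388 M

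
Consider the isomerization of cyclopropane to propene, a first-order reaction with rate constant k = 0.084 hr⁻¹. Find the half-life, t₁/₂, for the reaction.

8.252 hr

Step 1: For a first-order reaction, t₁/₂ = ln(2)/k
Step 2: t₁/₂ = ln(2)/0.084
Step 3: t₁/₂ = 0.6931/0.084 = 8.252 hr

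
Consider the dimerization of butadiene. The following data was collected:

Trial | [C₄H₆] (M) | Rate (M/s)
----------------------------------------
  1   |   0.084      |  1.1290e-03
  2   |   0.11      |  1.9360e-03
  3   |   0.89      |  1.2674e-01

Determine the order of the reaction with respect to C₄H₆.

second order (2)

Step 1: Compare trials to find order n where rate₂/rate₁ = ([C₄H₆]₂/[C₄H₆]₁)^n
Step 2: rate₂/rate₁ = 1.9360e-03/1.1290e-03 = 1.715
Step 3: [C₄H₆]₂/[C₄H₆]₁ = 0.11/0.084 = 1.31
Step 4: n = ln(1.715)/ln(1.31) = 2.00 ≈ 2
Step 5: The reaction is second order in C₄H₆.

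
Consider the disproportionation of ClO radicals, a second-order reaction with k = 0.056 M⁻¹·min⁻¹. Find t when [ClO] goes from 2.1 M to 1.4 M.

4.252 min

Step 1: For second-order: t = (1/[ClO] - 1/[ClO]₀)/k
Step 2: t = (1/1.4 - 1/2.1)/0.056
Step 3: t = (0.7143 - 0.4762)/0.056
Step 4: t = 0.2381/0.056 = 4.252 min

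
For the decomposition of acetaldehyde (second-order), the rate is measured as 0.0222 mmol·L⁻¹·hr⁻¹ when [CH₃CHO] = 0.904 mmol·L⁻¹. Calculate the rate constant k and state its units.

0.02717 (mmol·L⁻¹)⁻¹·hr⁻¹

Step 1: rate = k[CH₃CHO]^2, so k = rate / [CH₃CHO]^2.
Step 2: k = 0.0222 / (0.904)^2 = 0.0222 / 0.8172.
Step 3: k = 0.02717 (mmol·L⁻¹)⁻¹·hr⁻¹.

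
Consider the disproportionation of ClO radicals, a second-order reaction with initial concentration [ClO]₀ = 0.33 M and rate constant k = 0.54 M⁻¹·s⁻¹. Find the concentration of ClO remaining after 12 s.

0.1051 M

Step 1: For a second-order reaction: 1/[ClO] = 1/[ClO]₀ + kt
Step 2: 1/[ClO] = 1/0.33 + 0.54 × 12
Step 3: 1/[ClO] = 3.03 + 6.48 = 9.51
Step 4: [ClO] = 1/9.51 = 0.1051 M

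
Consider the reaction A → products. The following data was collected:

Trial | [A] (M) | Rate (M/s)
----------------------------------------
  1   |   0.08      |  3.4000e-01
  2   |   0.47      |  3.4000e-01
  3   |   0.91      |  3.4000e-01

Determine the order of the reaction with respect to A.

zeroth order (0)

Step 1: Compare trials - when concentration changes, rate stays constant.
Step 2: rate₂/rate₁ = 3.4000e-01/3.4000e-01 = 1
Step 3: [A]₂/[A]₁ = 0.47/0.08 = 5.875
Step 4: Since rate ratio ≈ (conc ratio)^0, the reaction is zeroth order.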